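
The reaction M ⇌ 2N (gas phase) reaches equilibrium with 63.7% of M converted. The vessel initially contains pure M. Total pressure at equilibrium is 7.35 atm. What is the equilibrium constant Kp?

Let X = conversion of M (basis 1 mol M); extent of reaction ξ = X.
Species balance: n_M = 1 − X; n_N = 2X.
n_T = Σnᵢ = 1 + X.
At X = 0.637: n_M = 0.363, n_N = 1.27, n_T = 1.64.
p_i = (n_i/n_T)·P. Kp = p_N^2 / (p_M) = 20.1 atm.

Kp = 20.1 atm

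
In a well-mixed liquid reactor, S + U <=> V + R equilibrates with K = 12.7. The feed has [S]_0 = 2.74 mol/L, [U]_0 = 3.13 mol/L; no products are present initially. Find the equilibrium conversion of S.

X = 0.828

Let X = conversion of S; extent ξ = 2.74·X mol/L.
Concentrations: [S] = 2.74 − 2.74X; [U] = 3.13 − 2.74X; [V] = 2.74X; [R] = 2.74X.
K = [V] [R] / ([S] [U]).
Solving K = 12.7 for X ∈ (0,1): X = 0.828.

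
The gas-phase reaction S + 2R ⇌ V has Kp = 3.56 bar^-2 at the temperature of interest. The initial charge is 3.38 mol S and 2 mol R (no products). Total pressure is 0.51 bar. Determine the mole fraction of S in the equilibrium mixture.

Take 2 mol R as basis and let X be its fractional conversion, so ξ = X.
Moles: n_S = 3.38 − X; n_R = 2 − 2X; n_V = X.
n_T = Σnᵢ = 5.38 − 2X.
With p_i = (n_i/n_T)P, Kp = p_V / (p_S p_R^2).
Setting this equal to 3.56 bar^-2 and taking the physical root (0 < X < 1) gives X = 0.265.
Then n_S = 3.12, n_T = 4.85, so y_S = 0.642.

y_S = 0.642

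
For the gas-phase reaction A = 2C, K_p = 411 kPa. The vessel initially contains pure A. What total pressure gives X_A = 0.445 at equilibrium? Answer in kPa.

Let X = conversion of A (basis 1 mol A); extent of reaction ξ = X.
Species balance: n_A = 1 − X; n_C = 2X.
n_T = Σnᵢ = 1 + X.
K_p = p_C^2 / (p_A) with p_i = (n_i/n_T)·P.
At X = 0.445: the mole-fraction product g(X) = Π y_i^ν_i = 0.9877. Since K_p = g(X)·P^{1}, P = (K_p/g)^(1/1) = (411/0.9877)^(1/1) = 416 kPa.

P = 416 kPa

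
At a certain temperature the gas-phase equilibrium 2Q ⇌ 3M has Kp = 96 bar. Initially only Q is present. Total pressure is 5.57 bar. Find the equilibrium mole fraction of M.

y_M = 0.821

Let X = conversion of Q (basis 1 mol Q); extent of reaction ξ = 0.5X.
Species balance: n_Q = 1 − X; n_M = 1.5X.
n_T = Σnᵢ = 1 + 0.5X.
Mole fractions y_i = n_i/n_T; Kp = p_M^3 / (p_Q^2) with p_i = y_i·P.
Equating to 96 bar and solving on 0 < X < 1: X = 0.753.
Then n_M = 1.13, n_T = 1.38, so y_M = 0.821.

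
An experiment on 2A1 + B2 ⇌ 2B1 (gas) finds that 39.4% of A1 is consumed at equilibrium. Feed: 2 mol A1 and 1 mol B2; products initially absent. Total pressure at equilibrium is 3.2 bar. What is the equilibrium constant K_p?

Let X = conversion of A1 (basis 2 mol A1); extent of reaction ξ = X.
At extent ξ: n_A1 = 2 − 2X; n_B2 = 1 − X; n_B1 = 2X.
n_T = Σnᵢ = 3 − X.
At X = 0.394: n_A1 = 1.21, n_B2 = 0.606, n_B1 = 0.788, n_T = 2.61.
p_i = (n_i/n_T)·P. K_p = p_B1^2 / (p_A1^2 p_B2) = 0.568 bar^-1.

K_p = 0.568 bar^-1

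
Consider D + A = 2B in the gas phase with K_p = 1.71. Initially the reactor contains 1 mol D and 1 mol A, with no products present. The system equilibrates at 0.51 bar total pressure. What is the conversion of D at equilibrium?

Basis: 1 mol D initially; let X = conversion of D. Extent ξ = X.
Species balance: n_D = 1 − X; n_A = 1 − X; n_B = 2X.
n_T stays at 2 (no change in mole number).
Mole fractions y_i = n_i/n_T; K_p = p_B^2 / (p_D p_A) with p_i = y_i·P.
Equating to 1.71 and solving on 0 < X < 1: X = 0.395.

X = 0.395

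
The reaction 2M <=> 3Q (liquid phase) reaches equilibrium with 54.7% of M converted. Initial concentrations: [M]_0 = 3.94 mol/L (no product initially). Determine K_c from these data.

Let X = conversion of M.
Concentrations: [M] = 3.94 − 3.94X; [Q] = 5.91X.
At X = 0.547: [M] = 1.78, [Q] = 3.23.
K_c = [Q]^3 / ([M]^2) = 10.6 mol/L.

K_c = 10.6 mol/L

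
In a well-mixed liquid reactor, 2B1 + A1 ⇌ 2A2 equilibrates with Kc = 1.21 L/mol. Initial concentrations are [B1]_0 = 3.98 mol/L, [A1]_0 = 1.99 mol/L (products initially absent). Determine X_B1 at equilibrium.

X = 0.518

Let X = conversion of B1; extent ξ = 3.98X/2 mol/L.
Concentrations: [B1] = 3.98 − 3.98X; [A1] = 1.99 − 1.99X; [A2] = 3.98X.
Kc = [A2]^2 / ([B1]^2 [A1]).
This equals 1.21 at X = 0.518 (the root in 0 < X < 1).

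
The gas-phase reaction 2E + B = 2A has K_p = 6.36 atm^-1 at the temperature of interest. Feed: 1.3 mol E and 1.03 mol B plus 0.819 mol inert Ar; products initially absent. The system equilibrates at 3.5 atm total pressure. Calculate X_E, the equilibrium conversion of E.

X = 0.687

Basis: 1.3 mol E initially; let X = conversion of E. Extent ξ = 0.65X.
Species balance: n_E = 1.3 − 1.3X; n_B = 1.03 − 0.65X; n_A = 1.3X; n_I = 0.819 (inert).
Total moles n_T = 3.15 − 0.65X.
y_i = n_i/n_T, p_i = y_i·P. K_p = p_A^2 / (p_E^2 p_B).
Equating to 6.36 atm^-1 and solving on 0 < X < 1: X = 0.687.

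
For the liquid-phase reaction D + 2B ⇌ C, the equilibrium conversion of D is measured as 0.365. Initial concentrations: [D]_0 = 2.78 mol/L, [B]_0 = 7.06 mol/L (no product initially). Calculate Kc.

Kc = 0.0227 (mol/L)^-2

Let X = conversion of D.
Concentrations: [D] = 2.78 − 2.78X; [B] = 7.06 − 5.56X; [C] = 2.78X.
At X = 0.365: [D] = 1.77, [B] = 5.03, [C] = 1.01.
Kc = [C] / ([D] [B]^2) = 0.0227 (mol/L)^-2.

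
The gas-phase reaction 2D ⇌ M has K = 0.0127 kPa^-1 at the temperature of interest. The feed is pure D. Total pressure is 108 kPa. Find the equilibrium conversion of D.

X = 0.607

Take 1 mol D as basis and let X be its fractional conversion, so ξ = 0.5X.
Species balance: n_D = 1 − X; n_M = 0.5X.
Summing: n_T = 1 − 0.5X.
With p_i = (n_i/n_T)P, K = p_M / (p_D^2).
This yields a degree-2 equation in X; solving on (0,1), X = 0.607.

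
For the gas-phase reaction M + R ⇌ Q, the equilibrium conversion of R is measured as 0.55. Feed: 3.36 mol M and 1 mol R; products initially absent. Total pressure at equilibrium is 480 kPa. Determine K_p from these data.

K_p = 0.00345 kPa^-1

Basis: 1 mol R initially; let X = conversion of R. Extent ξ = X.
Species balance: n_M = 3.36 − X; n_R = 1 − X; n_Q = X.
Summing: n_T = 4.36 − X.
At X = 0.55: n_M = 2.81, n_R = 0.45, n_Q = 0.55, n_T = 3.81.
p_i = (n_i/n_T)·P. K_p = p_Q / (p_M p_R) = 0.00345 kPa^-1.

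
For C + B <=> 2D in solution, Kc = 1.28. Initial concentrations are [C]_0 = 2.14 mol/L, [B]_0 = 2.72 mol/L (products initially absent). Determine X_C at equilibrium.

Let X = conversion of C; extent ξ = 2.14·X mol/L.
Concentrations: [C] = 2.14 − 2.14X; [B] = 2.72 − 2.14X; [D] = 4.28X.
Kc = [D]^2 / ([C] [B]).
Solving Kc = 1.28 for X ∈ (0,1): X = 0.406.

X = 0.406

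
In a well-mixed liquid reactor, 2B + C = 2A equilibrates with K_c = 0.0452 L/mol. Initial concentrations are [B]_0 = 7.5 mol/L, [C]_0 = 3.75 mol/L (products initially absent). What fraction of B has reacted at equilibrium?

Let X = conversion of B; extent ξ = 7.5X/2 mol/L.
Concentrations: [B] = 7.5 − 7.5X; [C] = 3.75 − 3.75X; [A] = 7.5X.
K_c = [A]^2 / ([B]^2 [C]).
Equating to 0.0452 L/mol: the physical root is X = 0.261.

X = 0.261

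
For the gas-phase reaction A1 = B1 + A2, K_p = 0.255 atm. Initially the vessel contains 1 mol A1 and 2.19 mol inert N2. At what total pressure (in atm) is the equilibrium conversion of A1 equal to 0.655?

Take 1 mol A1 as basis and let X be its fractional conversion, so ξ = X.
At extent ξ: n_A1 = 1 − X; n_B1 = X; n_A2 = X; n_I = 2.19 (inert).
Summing: n_T = 3.19 + X.
K_p = p_B1 p_A2 / (p_A1) with p_i = (n_i/n_T)·P.
At X = 0.655: the mole-fraction product g(X) = Π y_i^ν_i = 0.3234. Since K_p = g(X)·P^{1}, P = (K_p/g)^(1/1) = (0.255/0.3234)^(1/1) = 0.788 atm.

P = 0.788 atm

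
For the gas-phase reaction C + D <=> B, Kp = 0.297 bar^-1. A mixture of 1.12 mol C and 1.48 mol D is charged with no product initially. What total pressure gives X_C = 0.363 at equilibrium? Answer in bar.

Basis: 1.12 mol C initially; let X = conversion of C. Extent ξ = 1.12X.
At extent ξ: n_C = 1.12 − 1.12X; n_D = 1.48 − 1.12X; n_B = 1.12X.
n_T = Σnᵢ = 2.6 − 1.12X.
Kp = p_B / (p_C p_D) with p_i = (n_i/n_T)·P.
At X = 0.363: the mole-fraction product g(X) = Π y_i^ν_i = 1.164. Since Kp = g(X)·P^{-1}, P = (g/Kp)^(1/1) = (1.164/0.297)^(1/1) = 3.92 bar.

P = 3.92 bar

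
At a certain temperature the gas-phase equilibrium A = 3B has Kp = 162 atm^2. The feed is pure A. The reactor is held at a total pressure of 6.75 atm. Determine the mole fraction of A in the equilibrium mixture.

Take 1 mol A as basis and let X be its fractional conversion, so ξ = X.
Mole table: n_A = 1 − X; n_B = 3X.
Total moles n_T = 1 + 2X.
With p_i = (n_i/n_T)P, Kp = p_B^3 / (p_A).
Equating to 162 atm^2 and solving on 0 < X < 1: X = 0.629.
Then n_A = 0.371, n_T = 2.26, so y_A = 0.164.

y_A = 0.164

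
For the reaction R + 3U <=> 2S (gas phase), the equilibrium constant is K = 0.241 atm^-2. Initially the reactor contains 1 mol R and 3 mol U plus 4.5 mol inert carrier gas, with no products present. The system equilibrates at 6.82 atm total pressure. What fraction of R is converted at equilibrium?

X = 0.403

Take 1 mol R as basis and let X be its fractional conversion, so ξ = X.
At extent ξ: n_R = 1 − X; n_U = 3 − 3X; n_S = 2X; n_I = 4.5 (inert).
Summing: n_T = 8.5 − 2X.
With p_i = (n_i/n_T)P, K = p_S^2 / (p_R p_U^3).
Setting this equal to 0.241 atm^-2 and taking the physical root (0 < X < 1) gives X = 0.403.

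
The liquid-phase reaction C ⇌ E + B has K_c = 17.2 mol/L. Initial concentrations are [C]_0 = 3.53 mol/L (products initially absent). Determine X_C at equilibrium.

X = 0.851

Let X = conversion of C; extent ξ = 3.53·X mol/L.
Concentrations: [C] = 3.53 − 3.53X; [E] = 3.53X; [B] = 3.53X.
K_c = [E] [B] / ([C]).
This equals 17.2 at X = 0.851 (the root in 0 < X < 1).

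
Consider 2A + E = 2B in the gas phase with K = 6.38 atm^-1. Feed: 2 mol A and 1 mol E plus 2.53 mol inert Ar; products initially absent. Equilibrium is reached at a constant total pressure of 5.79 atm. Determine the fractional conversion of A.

Let X = conversion of A (basis 2 mol A); extent of reaction ξ = X.
Species balance: n_A = 2 − 2X; n_E = 1 − X; n_B = 2X; n_I = 2.53 (inert).
Summing: n_T = 5.53 − X.
Mole fractions y_i = n_i/n_T; K = p_B^2 / (p_A^2 p_E) with p_i = y_i·P.
Equating to 6.38 atm^-1 and solving on 0 < X < 1: X = 0.627.

X = 0.627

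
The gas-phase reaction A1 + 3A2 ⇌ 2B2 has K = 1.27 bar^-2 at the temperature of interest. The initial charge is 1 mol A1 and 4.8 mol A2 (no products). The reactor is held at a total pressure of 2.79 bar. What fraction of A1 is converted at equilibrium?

X = 0.748

Take 1 mol A1 as basis and let X be its fractional conversion, so ξ = X.
Species balance: n_A1 = 1 − X; n_A2 = 4.8 − 3X; n_B2 = 2X.
Total moles n_T = 5.8 − 2X.
y_i = n_i/n_T, p_i = y_i·P. K = p_B2^2 / (p_A1 p_A2^3).
This yields a degree-4 equation in X; solving on (0,1), X = 0.748.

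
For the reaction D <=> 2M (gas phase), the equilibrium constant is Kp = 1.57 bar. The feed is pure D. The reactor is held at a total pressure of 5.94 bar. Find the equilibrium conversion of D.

Basis: 1 mol D initially; let X = conversion of D. Extent ξ = X.
Species balance: n_D = 1 − X; n_M = 2X.
Total moles n_T = 1 + X.
With p_i = (n_i/n_T)P, Kp = p_M^2 / (p_D).
This yields a degree-2 equation in X; solving on (0,1), X = 0.249.

X = 0.249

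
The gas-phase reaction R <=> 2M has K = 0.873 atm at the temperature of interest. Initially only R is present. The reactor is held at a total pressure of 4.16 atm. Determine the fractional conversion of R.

X = 0.223

Basis: 1 mol R initially; let X = conversion of R. Extent ξ = X.
At extent ξ: n_R = 1 − X; n_M = 2X.
Summing: n_T = 1 + X.
Mole fractions y_i = n_i/n_T; K = p_M^2 / (p_R) with p_i = y_i·P.
Setting this equal to 0.873 atm and taking the physical root (0 < X < 1) gives X = 0.223.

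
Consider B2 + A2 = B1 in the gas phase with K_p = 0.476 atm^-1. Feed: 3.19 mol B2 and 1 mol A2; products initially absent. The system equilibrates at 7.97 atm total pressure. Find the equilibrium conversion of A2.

X = 0.730

Take 1 mol A2 as basis and let X be its fractional conversion, so ξ = X.
At extent ξ: n_B2 = 3.19 − X; n_A2 = 1 − X; n_B1 = X.
Total moles n_T = 4.19 − X.
With p_i = (n_i/n_T)P, K_p = p_B1 / (p_B2 p_A2).
Substituting and setting equal to 0.476 atm^-1 gives a polynomial in X; the root in (0,1) is X = 0.730.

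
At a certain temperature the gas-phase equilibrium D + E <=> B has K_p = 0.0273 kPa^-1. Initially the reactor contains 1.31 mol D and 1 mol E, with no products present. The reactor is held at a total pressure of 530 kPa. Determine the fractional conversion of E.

X = 0.825

Basis: 1 mol E initially; let X = conversion of E. Extent ξ = X.
Mole table: n_D = 1.31 − X; n_E = 1 − X; n_B = X.
n_T = Σnᵢ = 2.31 − X.
With p_i = (n_i/n_T)P, K_p = p_B / (p_D p_E).
Equating to 0.0273 kPa^-1 and solving on 0 < X < 1: X = 0.825.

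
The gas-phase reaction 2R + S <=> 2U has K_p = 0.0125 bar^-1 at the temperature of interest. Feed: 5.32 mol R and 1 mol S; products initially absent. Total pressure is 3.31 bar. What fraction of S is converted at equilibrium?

X = 0.184

Basis: 1 mol S initially; let X = conversion of S. Extent ξ = X.
At extent ξ: n_R = 5.32 − 2X; n_S = 1 − X; n_U = 2X.
n_T = Σnᵢ = 6.32 − X.
y_i = n_i/n_T, p_i = y_i·P. K_p = p_U^2 / (p_R^2 p_S).
Substituting and setting equal to 0.0125 bar^-1 gives a polynomial in X; the root in (0,1) is X = 0.184.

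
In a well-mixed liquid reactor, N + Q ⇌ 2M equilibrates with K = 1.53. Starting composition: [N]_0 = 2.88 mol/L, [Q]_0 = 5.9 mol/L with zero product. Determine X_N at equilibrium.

X = 0.526

Let X = conversion of N; extent ξ = 2.88·X mol/L.
Concentrations: [N] = 2.88 − 2.88X; [Q] = 5.9 − 2.88X; [M] = 5.76X.
K = [M]^2 / ([N] [Q]).
Solving K = 1.53 for X ∈ (0,1): X = 0.526.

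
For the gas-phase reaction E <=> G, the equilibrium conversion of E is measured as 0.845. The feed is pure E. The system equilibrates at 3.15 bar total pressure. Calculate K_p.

K_p = 5.45

Let X = conversion of E (basis 1 mol E); extent of reaction ξ = X.
Species balance: n_E = 1 − X; n_G = X.
n_T stays at 1 (no change in mole number).
At X = 0.845: n_E = 0.155, n_G = 0.845, n_T = 1.
p_i = (n_i/n_T)·P. K_p = p_G / (p_E) = 5.45.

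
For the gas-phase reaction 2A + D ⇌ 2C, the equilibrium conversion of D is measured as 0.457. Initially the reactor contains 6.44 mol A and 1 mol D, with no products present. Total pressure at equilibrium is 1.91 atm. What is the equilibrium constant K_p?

Basis: 1 mol D initially; let X = conversion of D. Extent ξ = X.
Species balance: n_A = 6.44 − 2X; n_D = 1 − X; n_C = 2X.
Summing: n_T = 7.44 − X.
At X = 0.457: n_A = 5.53, n_D = 0.543, n_C = 0.914, n_T = 6.98.
p_i = (n_i/n_T)·P. K_p = p_C^2 / (p_A^2 p_D) = 0.184 atm^-1.

K_p = 0.184 atm^-1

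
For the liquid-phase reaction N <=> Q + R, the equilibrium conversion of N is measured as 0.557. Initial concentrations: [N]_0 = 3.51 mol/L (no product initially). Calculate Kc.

Let X = conversion of N.
Concentrations: [N] = 3.51 − 3.51X; [Q] = 3.51X; [R] = 3.51X.
At X = 0.557: [N] = 1.55, [Q] = 1.96, [R] = 1.96.
Kc = [Q] [R] / ([N]) = 2.46 mol/L.

Kc = 2.46 mol/L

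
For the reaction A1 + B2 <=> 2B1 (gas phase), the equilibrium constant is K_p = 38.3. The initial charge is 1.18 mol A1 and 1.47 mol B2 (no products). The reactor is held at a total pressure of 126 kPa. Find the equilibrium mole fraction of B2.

Basis: 1.18 mol A1 initially; let X = conversion of A1. Extent ξ = 1.18X.
Species balance: n_A1 = 1.18 − 1.18X; n_B2 = 1.47 − 1.18X; n_B1 = 2.36X.
Since Δν = 0, n_T = 2.65 throughout.
Mole fractions y_i = n_i/n_T; K_p = p_B1^2 / (p_A1 p_B2) with p_i = y_i·P.
Substituting and setting equal to 38.3 gives a polynomial in X; the root in (0,1) is X = 0.828.
Then n_B2 = 0.493, n_T = 2.65, so y_B2 = 0.186.

y_B2 = 0.186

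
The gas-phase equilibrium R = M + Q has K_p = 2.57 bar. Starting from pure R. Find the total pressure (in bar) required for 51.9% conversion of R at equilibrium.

P = 6.97 bar

Let X = conversion of R (basis 1 mol R); extent of reaction ξ = X.
Mole table: n_R = 1 − X; n_M = X; n_Q = X.
Summing: n_T = 1 + X.
K_p = p_M p_Q / (p_R) with p_i = (n_i/n_T)·P.
At X = 0.519: the mole-fraction product g(X) = Π y_i^ν_i = 0.3687. Since K_p = g(X)·P^{1}, P = (K_p/g)^(1/1) = (2.57/0.3687)^(1/1) = 6.97 bar.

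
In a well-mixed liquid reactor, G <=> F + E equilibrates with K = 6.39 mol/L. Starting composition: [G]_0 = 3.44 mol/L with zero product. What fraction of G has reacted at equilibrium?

Let X = conversion of G; extent ξ = 3.44·X mol/L.
Concentrations: [G] = 3.44 − 3.44X; [F] = 3.44X; [E] = 3.44X.
K = [F] [E] / ([G]).
Setting equal to 6.39 and solving for X on (0,1) gives X = 0.721.

X = 0.721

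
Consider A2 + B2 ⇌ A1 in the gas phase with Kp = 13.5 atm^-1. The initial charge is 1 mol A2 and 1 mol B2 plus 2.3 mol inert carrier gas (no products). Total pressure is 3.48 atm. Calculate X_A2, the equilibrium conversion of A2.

X = 0.761

Take 1 mol A2 as basis and let X be its fractional conversion, so ξ = X.
Mole table: n_A2 = 1 − X; n_B2 = 1 − X; n_A1 = X; n_I = 2.3 (inert).
n_T = Σnᵢ = 4.3 − X.
With p_i = (n_i/n_T)P, Kp = p_A1 / (p_A2 p_B2).
This yields a degree-2 equation in X; solving on (0,1), X = 0.761.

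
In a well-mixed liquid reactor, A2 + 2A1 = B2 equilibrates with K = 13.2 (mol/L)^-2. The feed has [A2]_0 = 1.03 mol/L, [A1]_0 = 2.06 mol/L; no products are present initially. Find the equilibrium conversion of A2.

Let X = conversion of A2; extent ξ = 1.03·X mol/L.
Concentrations: [A2] = 1.03 − 1.03X; [A1] = 2.06 − 2.06X; [B2] = 1.03X.
K = [B2] / ([A2] [A1]^2).
Setting equal to 13.2 and solving for X on (0,1) gives X = 0.761.

X = 0.761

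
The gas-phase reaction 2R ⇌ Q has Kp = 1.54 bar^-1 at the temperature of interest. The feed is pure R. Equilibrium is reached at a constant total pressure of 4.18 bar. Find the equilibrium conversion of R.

X = 0.807

Let X = conversion of R (basis 1 mol R); extent of reaction ξ = 0.5X.
Mole table: n_R = 1 − X; n_Q = 0.5X.
Summing: n_T = 1 − 0.5X.
With p_i = (n_i/n_T)P, Kp = p_Q / (p_R^2).
Substituting and setting equal to 1.54 bar^-1 gives a polynomial in X; the root in (0,1) is X = 0.807.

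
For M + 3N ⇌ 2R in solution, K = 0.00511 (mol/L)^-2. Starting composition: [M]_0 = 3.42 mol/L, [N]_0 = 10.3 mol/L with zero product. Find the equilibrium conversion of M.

X = 0.307

Let X = conversion of M; extent ξ = 3.42·X mol/L.
Concentrations: [M] = 3.42 − 3.42X; [N] = 10.3 − 10.3X; [R] = 6.84X.
K = [R]^2 / ([M] [N]^3).
Equating to 0.00511 (mol/L)^-2: the physical root is X = 0.307.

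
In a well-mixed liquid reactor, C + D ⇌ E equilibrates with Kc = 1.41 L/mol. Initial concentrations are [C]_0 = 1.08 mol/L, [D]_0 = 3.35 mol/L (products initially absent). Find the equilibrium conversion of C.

X = 0.780

Let X = conversion of C; extent ξ = 1.08·X mol/L.
Concentrations: [C] = 1.08 − 1.08X; [D] = 3.35 − 1.08X; [E] = 1.08X.
Kc = [E] / ([C] [D]).
Setting equal to 1.41 and solving for X on (0,1) gives X = 0.780.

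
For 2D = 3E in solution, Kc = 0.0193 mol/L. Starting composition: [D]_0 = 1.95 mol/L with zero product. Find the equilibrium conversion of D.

Let X = conversion of D; extent ξ = 1.95X/2 mol/L.
Concentrations: [D] = 1.95 − 1.95X; [E] = 2.92X.
Kc = [E]^3 / ([D]^2).
Equating to 0.0193 mol/L: the physical root is X = 0.130.

X = 0.130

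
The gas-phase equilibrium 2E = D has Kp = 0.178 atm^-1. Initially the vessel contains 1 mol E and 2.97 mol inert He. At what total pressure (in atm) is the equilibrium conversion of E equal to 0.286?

P = 6.03 atm

Basis: 1 mol E initially; let X = conversion of E. Extent ξ = 0.5X.
At extent ξ: n_E = 1 − X; n_D = 0.5X; n_I = 2.97 (inert).
Total moles n_T = 3.97 − 0.5X.
Kp = p_D / (p_E^2) with p_i = (n_i/n_T)·P.
At X = 0.286: the mole-fraction product g(X) = Π y_i^ν_i = 1.073. Since Kp = g(X)·P^{-1}, P = (g/Kp)^(1/1) = (1.073/0.178)^(1/1) = 6.03 atm.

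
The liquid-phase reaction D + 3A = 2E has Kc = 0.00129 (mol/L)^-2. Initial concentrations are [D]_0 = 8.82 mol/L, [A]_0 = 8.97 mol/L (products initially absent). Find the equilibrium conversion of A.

Let X = conversion of A; extent ξ = 8.97X/3 mol/L.
Concentrations: [D] = 8.82 − 2.99X; [A] = 8.97 − 8.97X; [E] = 5.98X.
Kc = [E]^2 / ([D] [A]^3).
This equals 0.00129 at X = 0.279 (the root in 0 < X < 1).

X = 0.279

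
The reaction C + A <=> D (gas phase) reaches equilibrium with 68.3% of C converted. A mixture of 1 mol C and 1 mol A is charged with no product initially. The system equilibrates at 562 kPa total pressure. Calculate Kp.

Let X = conversion of C (basis 1 mol C); extent of reaction ξ = X.
At extent ξ: n_C = 1 − X; n_A = 1 − X; n_D = X.
n_T = Σnᵢ = 2 − X.
At X = 0.683: n_C = 0.317, n_A = 0.317, n_D = 0.683, n_T = 1.32.
p_i = (n_i/n_T)·P. Kp = p_D / (p_C p_A) = 0.0159 kPa^-1.

Kp = 0.0159 kPa^-1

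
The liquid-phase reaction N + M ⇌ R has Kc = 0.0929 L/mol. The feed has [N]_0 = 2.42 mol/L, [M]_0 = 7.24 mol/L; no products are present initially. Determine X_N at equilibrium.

X = 0.371

Let X = conversion of N; extent ξ = 2.42·X mol/L.
Concentrations: [N] = 2.42 − 2.42X; [M] = 7.24 − 2.42X; [R] = 2.42X.
Kc = [R] / ([N] [M]).
Equating to 0.0929 L/mol: the physical root is X = 0.371.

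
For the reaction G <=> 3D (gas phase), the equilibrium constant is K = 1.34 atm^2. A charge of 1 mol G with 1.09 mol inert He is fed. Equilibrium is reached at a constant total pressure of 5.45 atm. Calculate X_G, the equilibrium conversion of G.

Basis: 1 mol G initially; let X = conversion of G. Extent ξ = X.
Moles: n_G = 1 − X; n_D = 3X; n_I = 1.09 (inert).
Total moles n_T = 2.09 + 2X.
With p_i = (n_i/n_T)P, K = p_D^3 / (p_G).
Substituting and setting equal to 1.34 atm^2 gives a polynomial in X; the root in (0,1) is X = 0.202.

X = 0.202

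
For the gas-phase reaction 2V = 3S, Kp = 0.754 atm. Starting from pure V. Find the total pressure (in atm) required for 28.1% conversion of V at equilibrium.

P = 5.94 atm

Basis: 1 mol V initially; let X = conversion of V. Extent ξ = 0.5X.
Mole table: n_V = 1 − X; n_S = 1.5X.
Total moles n_T = 1 + 0.5X.
Kp = p_S^3 / (p_V^2) with p_i = (n_i/n_T)·P.
At X = 0.281: the mole-fraction product g(X) = Π y_i^ν_i = 0.127. Since Kp = g(X)·P^{1}, P = (Kp/g)^(1/1) = (0.754/0.127)^(1/1) = 5.94 atm.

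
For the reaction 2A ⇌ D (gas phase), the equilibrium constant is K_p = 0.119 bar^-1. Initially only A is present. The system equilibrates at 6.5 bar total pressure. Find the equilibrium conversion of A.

Let X = conversion of A (basis 1 mol A); extent of reaction ξ = 0.5X.
At extent ξ: n_A = 1 − X; n_D = 0.5X.
Total moles n_T = 1 − 0.5X.
y_i = n_i/n_T, p_i = y_i·P. K_p = p_D / (p_A^2).
This yields a degree-2 equation in X; solving on (0,1), X = 0.506.

X = 0.506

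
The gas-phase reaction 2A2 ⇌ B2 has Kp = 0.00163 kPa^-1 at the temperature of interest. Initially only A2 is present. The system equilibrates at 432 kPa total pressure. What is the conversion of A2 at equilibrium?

X = 0.488

Let X = conversion of A2 (basis 1 mol A2); extent of reaction ξ = 0.5X.
At extent ξ: n_A2 = 1 − X; n_B2 = 0.5X.
Summing: n_T = 1 − 0.5X.
Mole fractions y_i = n_i/n_T; Kp = p_B2 / (p_A2^2) with p_i = y_i·P.
Equating to 0.00163 kPa^-1 and solving on 0 < X < 1: X = 0.488.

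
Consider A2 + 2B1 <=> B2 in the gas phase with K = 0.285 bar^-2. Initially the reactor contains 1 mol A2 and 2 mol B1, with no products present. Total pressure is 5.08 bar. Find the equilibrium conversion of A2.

Basis: 1 mol A2 initially; let X = conversion of A2. Extent ξ = X.
At extent ξ: n_A2 = 1 − X; n_B1 = 2 − 2X; n_B2 = X.
Summing: n_T = 3 − 2X.
y_i = n_i/n_T, p_i = y_i·P. K = p_B2 / (p_A2 p_B1^2).
Equating to 0.285 bar^-2 and solving on 0 < X < 1: X = 0.595.

X = 0.595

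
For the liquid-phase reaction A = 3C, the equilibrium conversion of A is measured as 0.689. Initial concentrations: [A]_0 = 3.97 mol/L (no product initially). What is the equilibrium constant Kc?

Let X = conversion of A.
Concentrations: [A] = 3.97 − 3.97X; [C] = 11.9X.
At X = 0.689: [A] = 1.23, [C] = 8.21.
Kc = [C]^3 / ([A]) = 448 (mol/L)^2.

Kc = 448 (mol/L)^2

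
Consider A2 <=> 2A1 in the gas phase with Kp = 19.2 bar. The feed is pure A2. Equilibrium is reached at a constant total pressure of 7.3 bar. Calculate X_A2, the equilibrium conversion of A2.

Basis: 1 mol A2 initially; let X = conversion of A2. Extent ξ = X.
Species balance: n_A2 = 1 − X; n_A1 = 2X.
Summing: n_T = 1 + X.
Mole fractions y_i = n_i/n_T; Kp = p_A1^2 / (p_A2) with p_i = y_i·P.
Substituting and setting equal to 19.2 bar gives a polynomial in X; the root in (0,1) is X = 0.630.

X = 0.630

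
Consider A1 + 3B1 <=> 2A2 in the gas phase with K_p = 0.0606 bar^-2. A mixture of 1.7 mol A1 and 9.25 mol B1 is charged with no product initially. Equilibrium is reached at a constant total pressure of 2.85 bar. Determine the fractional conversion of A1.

X = 0.413

Take 1.7 mol A1 as basis and let X be its fractional conversion, so ξ = 1.7X.
At extent ξ: n_A1 = 1.7 − 1.7X; n_B1 = 9.25 − 5.1X; n_A2 = 3.4X.
n_T = Σnᵢ = 10.9 − 3.4X.
Mole fractions y_i = n_i/n_T; K_p = p_A2^2 / (p_A1 p_B1^3) with p_i = y_i·P.
Setting this equal to 0.0606 bar^-2 and taking the physical root (0 < X < 1) gives X = 0.413.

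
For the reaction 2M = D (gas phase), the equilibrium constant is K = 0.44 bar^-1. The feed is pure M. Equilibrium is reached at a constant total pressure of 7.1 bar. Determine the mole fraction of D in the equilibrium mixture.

y_D = 0.572

Take 1 mol M as basis and let X be its fractional conversion, so ξ = 0.5X.
Mole table: n_M = 1 − X; n_D = 0.5X.
n_T = Σnᵢ = 1 − 0.5X.
Mole fractions y_i = n_i/n_T; K = p_D / (p_M^2) with p_i = y_i·P.
Substituting and setting equal to 0.44 bar^-1 gives a polynomial in X; the root in (0,1) is X = 0.728.
Then n_D = 0.364, n_T = 0.636, so y_D = 0.572.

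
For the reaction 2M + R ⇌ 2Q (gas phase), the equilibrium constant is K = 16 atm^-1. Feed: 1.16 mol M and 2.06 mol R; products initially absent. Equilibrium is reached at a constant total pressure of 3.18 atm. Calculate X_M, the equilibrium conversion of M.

X = 0.844

Take 1.16 mol M as basis and let X be its fractional conversion, so ξ = 0.58X.
At extent ξ: n_M = 1.16 − 1.16X; n_R = 2.06 − 0.58X; n_Q = 1.16X.
Summing: n_T = 3.22 − 0.58X.
With p_i = (n_i/n_T)P, K = p_Q^2 / (p_M^2 p_R).
Substituting and setting equal to 16 atm^-1 gives a polynomial in X; the root in (0,1) is X = 0.844.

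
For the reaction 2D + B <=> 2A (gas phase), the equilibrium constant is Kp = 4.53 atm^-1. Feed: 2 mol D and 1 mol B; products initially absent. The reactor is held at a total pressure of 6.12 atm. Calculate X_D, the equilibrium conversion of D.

Basis: 2 mol D initially; let X = conversion of D. Extent ξ = X.
Mole table: n_D = 2 − 2X; n_B = 1 − X; n_A = 2X.
Total moles n_T = 3 − X.
Mole fractions y_i = n_i/n_T; Kp = p_A^2 / (p_D^2 p_B) with p_i = y_i·P.
Substituting and setting equal to 4.53 atm^-1 gives a polynomial in X; the root in (0,1) is X = 0.666.

X = 0.666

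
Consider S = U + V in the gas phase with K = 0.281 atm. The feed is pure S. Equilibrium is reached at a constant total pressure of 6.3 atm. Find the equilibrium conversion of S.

X = 0.207

Let X = conversion of S (basis 1 mol S); extent of reaction ξ = X.
Mole table: n_S = 1 − X; n_U = X; n_V = X.
Total moles n_T = 1 + X.
Mole fractions y_i = n_i/n_T; K = p_U p_V / (p_S) with p_i = y_i·P.
Equating to 0.281 atm and solving on 0 < X < 1: X = 0.207.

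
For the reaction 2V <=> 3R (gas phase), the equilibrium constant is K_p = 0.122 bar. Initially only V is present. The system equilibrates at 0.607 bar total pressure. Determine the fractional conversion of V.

X = 0.318

Let X = conversion of V (basis 1 mol V); extent of reaction ξ = 0.5X.
Species balance: n_V = 1 − X; n_R = 1.5X.
Total moles n_T = 1 + 0.5X.
y_i = n_i/n_T, p_i = y_i·P. K_p = p_R^3 / (p_V^2).
Equating to 0.122 bar and solving on 0 < X < 1: X = 0.318.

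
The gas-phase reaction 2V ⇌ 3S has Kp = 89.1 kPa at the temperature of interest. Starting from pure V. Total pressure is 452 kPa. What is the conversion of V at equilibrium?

X = 0.316

Take 1 mol V as basis and let X be its fractional conversion, so ξ = 0.5X.
At extent ξ: n_V = 1 − X; n_S = 1.5X.
n_T = Σnᵢ = 1 + 0.5X.
y_i = n_i/n_T, p_i = y_i·P. Kp = p_S^3 / (p_V^2).
This yields a degree-3 equation in X; solving on (0,1), X = 0.316.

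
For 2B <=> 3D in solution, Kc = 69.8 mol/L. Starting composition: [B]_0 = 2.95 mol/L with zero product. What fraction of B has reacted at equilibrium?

X = 0.753

Let X = conversion of B; extent ξ = 2.95X/2 mol/L.
Concentrations: [B] = 2.95 − 2.95X; [D] = 4.43X.
Kc = [D]^3 / ([B]^2).
Solving Kc = 69.8 for X ∈ (0,1): X = 0.753.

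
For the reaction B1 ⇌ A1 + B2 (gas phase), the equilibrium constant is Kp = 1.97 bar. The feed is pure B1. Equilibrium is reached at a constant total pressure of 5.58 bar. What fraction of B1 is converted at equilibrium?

X = 0.511

Basis: 1 mol B1 initially; let X = conversion of B1. Extent ξ = X.
Moles: n_B1 = 1 − X; n_A1 = X; n_B2 = X.
Summing: n_T = 1 + X.
Mole fractions y_i = n_i/n_T; Kp = p_A1 p_B2 / (p_B1) with p_i = y_i·P.
Equating to 1.97 bar and solving on 0 < X < 1: X = 0.511.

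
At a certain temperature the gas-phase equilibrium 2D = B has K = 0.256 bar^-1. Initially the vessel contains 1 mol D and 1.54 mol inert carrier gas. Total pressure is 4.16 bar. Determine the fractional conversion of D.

X = 0.365

Basis: 1 mol D initially; let X = conversion of D. Extent ξ = 0.5X.
Species balance: n_D = 1 − X; n_B = 0.5X; n_I = 1.54 (inert).
Summing: n_T = 2.54 − 0.5X.
y_i = n_i/n_T, p_i = y_i·P. K = p_B / (p_D^2).
Equating to 0.256 bar^-1 and solving on 0 < X < 1: X = 0.365.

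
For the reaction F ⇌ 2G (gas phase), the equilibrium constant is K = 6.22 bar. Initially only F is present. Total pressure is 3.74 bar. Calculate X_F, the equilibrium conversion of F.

X = 0.542

Let X = conversion of F (basis 1 mol F); extent of reaction ξ = X.
Mole table: n_F = 1 − X; n_G = 2X.
n_T = Σnᵢ = 1 + X.
With p_i = (n_i/n_T)P, K = p_G^2 / (p_F).
This yields a degree-2 equation in X; solving on (0,1), X = 0.542.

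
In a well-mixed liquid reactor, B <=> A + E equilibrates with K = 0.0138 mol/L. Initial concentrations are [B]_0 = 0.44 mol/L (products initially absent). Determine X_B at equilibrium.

Let X = conversion of B; extent ξ = 0.44·X mol/L.
Concentrations: [B] = 0.44 − 0.44X; [A] = 0.44X; [E] = 0.44X.
K = [A] [E] / ([B]).
This equals 0.0138 at X = 0.162 (the root in 0 < X < 1).

X = 0.162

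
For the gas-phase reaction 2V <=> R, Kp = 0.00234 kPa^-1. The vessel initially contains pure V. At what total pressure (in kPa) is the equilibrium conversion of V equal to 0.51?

P = 338 kPa

Basis: 1 mol V initially; let X = conversion of V. Extent ξ = 0.5X.
Species balance: n_V = 1 − X; n_R = 0.5X.
Summing: n_T = 1 − 0.5X.
Kp = p_R / (p_V^2) with p_i = (n_i/n_T)·P.
At X = 0.51: the mole-fraction product g(X) = Π y_i^ν_i = 0.7912. Since Kp = g(X)·P^{-1}, P = (g/Kp)^(1/1) = (0.7912/0.00234)^(1/1) = 338 kPa.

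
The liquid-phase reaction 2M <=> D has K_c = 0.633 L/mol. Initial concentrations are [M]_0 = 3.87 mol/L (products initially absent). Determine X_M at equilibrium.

Let X = conversion of M; extent ξ = 3.87X/2 mol/L.
Concentrations: [M] = 3.87 − 3.87X; [D] = 1.94X.
K_c = [D] / ([M]^2).
Setting equal to 0.633 and solving for X on (0,1) gives X = 0.639.

X = 0.639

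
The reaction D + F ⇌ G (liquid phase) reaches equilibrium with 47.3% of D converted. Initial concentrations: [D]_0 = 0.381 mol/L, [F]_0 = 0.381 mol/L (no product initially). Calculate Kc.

Kc = 4.47 L/mol

Let X = conversion of D.
Concentrations: [D] = 0.381 − 0.381X; [F] = 0.381 − 0.381X; [G] = 0.381X.
At X = 0.473: [D] = 0.201, [F] = 0.201, [G] = 0.18.
Kc = [G] / ([D] [F]) = 4.47 L/mol.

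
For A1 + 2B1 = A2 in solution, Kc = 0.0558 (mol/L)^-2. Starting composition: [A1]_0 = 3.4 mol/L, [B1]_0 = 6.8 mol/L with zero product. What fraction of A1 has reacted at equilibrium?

Let X = conversion of A1; extent ξ = 3.4·X mol/L.
Concentrations: [A1] = 3.4 − 3.4X; [B1] = 6.8 − 6.8X; [A2] = 3.4X.
Kc = [A2] / ([A1] [B1]^2).
Equating to 0.0558 (mol/L)^-2: the physical root is X = 0.444.

X = 0.444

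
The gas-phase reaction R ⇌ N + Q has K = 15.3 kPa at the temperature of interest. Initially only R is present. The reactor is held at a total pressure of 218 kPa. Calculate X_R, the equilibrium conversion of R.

Basis: 1 mol R initially; let X = conversion of R. Extent ξ = X.
Moles: n_R = 1 − X; n_N = X; n_Q = X.
n_T = Σnᵢ = 1 + X.
Mole fractions y_i = n_i/n_T; K = p_N p_Q / (p_R) with p_i = y_i·P.
This yields a degree-2 equation in X; solving on (0,1), X = 0.256.

X = 0.256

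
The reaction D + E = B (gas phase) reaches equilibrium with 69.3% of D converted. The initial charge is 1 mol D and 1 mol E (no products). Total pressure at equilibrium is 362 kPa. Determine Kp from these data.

Kp = 0.0265 kPa^-1

Let X = conversion of D (basis 1 mol D); extent of reaction ξ = X.
Moles: n_D = 1 − X; n_E = 1 − X; n_B = X.
Total moles n_T = 2 − X.
At X = 0.693: n_D = 0.307, n_E = 0.307, n_B = 0.693, n_T = 1.31.
p_i = (n_i/n_T)·P. Kp = p_B / (p_D p_E) = 0.0265 kPa^-1.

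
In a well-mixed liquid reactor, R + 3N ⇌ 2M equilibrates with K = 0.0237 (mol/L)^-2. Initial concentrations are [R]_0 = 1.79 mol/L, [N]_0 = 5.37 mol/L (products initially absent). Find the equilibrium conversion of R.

X = 0.326

Let X = conversion of R; extent ξ = 1.79·X mol/L.
Concentrations: [R] = 1.79 − 1.79X; [N] = 5.37 − 5.37X; [M] = 3.58X.
K = [M]^2 / ([R] [N]^3).
Equating to 0.0237 (mol/L)^-2: the physical root is X = 0.326.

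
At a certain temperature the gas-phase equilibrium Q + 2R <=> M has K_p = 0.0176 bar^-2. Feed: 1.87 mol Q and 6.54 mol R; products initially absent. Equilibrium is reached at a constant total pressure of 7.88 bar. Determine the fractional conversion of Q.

Basis: 1.87 mol Q initially; let X = conversion of Q. Extent ξ = 1.87X.
At extent ξ: n_Q = 1.87 − 1.87X; n_R = 6.54 − 3.74X; n_M = 1.87X.
Total moles n_T = 8.41 − 3.74X.
With p_i = (n_i/n_T)P, K_p = p_M / (p_Q p_R^2).
Substituting and setting equal to 0.0176 bar^-2 gives a polynomial in X; the root in (0,1) is X = 0.370.

X = 0.370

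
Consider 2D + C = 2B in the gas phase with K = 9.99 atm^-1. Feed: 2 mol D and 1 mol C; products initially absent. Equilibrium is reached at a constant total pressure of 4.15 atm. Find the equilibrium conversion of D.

Let X = conversion of D (basis 2 mol D); extent of reaction ξ = X.
Mole table: n_D = 2 − 2X; n_C = 1 − X; n_B = 2X.
Total moles n_T = 3 − X.
y_i = n_i/n_T, p_i = y_i·P. K = p_B^2 / (p_D^2 p_C).
Substituting and setting equal to 9.99 atm^-1 gives a polynomial in X; the root in (0,1) is X = 0.699.

X = 0.699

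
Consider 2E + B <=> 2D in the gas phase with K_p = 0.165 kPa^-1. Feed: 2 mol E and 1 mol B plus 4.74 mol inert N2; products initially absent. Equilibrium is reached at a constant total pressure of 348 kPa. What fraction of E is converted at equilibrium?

X = 0.633

Take 2 mol E as basis and let X be its fractional conversion, so ξ = X.
Species balance: n_E = 2 − 2X; n_B = 1 − X; n_D = 2X; n_I = 4.74 (inert).
Summing: n_T = 7.74 − X.
Mole fractions y_i = n_i/n_T; K_p = p_D^2 / (p_E^2 p_B) with p_i = y_i·P.
Equating to 0.165 kPa^-1 and solving on 0 < X < 1: X = 0.633.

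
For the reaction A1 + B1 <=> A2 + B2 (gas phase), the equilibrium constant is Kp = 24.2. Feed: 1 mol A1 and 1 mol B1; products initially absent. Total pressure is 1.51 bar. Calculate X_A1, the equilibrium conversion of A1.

Take 1 mol A1 as basis and let X be its fractional conversion, so ξ = X.
Moles: n_A1 = 1 − X; n_B1 = 1 − X; n_A2 = X; n_B2 = X.
Total moles n_T = 2 (Δν = 0, constant).
Mole fractions y_i = n_i/n_T; Kp = p_A2 p_B2 / (p_A1 p_B1) with p_i = y_i·P.
This yields a degree-2 equation in X; solving on (0,1), X = 0.831.

X = 0.831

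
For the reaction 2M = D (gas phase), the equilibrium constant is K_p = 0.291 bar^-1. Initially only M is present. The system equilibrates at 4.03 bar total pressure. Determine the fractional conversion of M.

X = 0.581

Let X = conversion of M (basis 1 mol M); extent of reaction ξ = 0.5X.
At extent ξ: n_M = 1 − X; n_D = 0.5X.
n_T = Σnᵢ = 1 − 0.5X.
With p_i = (n_i/n_T)P, K_p = p_D / (p_M^2).
Setting this equal to 0.291 bar^-1 and taking the physical root (0 < X < 1) gives X = 0.581.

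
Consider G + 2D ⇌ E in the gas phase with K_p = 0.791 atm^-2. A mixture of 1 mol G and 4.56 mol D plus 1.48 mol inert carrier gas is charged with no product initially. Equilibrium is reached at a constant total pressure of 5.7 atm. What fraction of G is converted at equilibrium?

X = 0.879

Basis: 1 mol G initially; let X = conversion of G. Extent ξ = X.
Moles: n_G = 1 − X; n_D = 4.56 − 2X; n_E = X; n_I = 1.48 (inert).
n_T = Σnᵢ = 7.04 − 2X.
With p_i = (n_i/n_T)P, K_p = p_E / (p_G p_D^2).
Setting this equal to 0.791 atm^-2 and taking the physical root (0 < X < 1) gives X = 0.879.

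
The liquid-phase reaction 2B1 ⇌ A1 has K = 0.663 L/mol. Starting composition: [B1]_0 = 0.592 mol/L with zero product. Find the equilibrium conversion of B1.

X = 0.341

Let X = conversion of B1; extent ξ = 0.592X/2 mol/L.
Concentrations: [B1] = 0.592 − 0.592X; [A1] = 0.296X.
K = [A1] / ([B1]^2).
This equals 0.663 at X = 0.341 (the root in 0 < X < 1).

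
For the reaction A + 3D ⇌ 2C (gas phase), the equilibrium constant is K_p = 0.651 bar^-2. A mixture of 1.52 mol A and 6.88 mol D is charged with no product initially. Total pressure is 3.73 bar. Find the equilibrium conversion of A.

X = 0.717

Take 1.52 mol A as basis and let X be its fractional conversion, so ξ = 1.52X.
Species balance: n_A = 1.52 − 1.52X; n_D = 6.88 − 4.56X; n_C = 3.04X.
Total moles n_T = 8.4 − 3.04X.
Mole fractions y_i = n_i/n_T; K_p = p_C^2 / (p_A p_D^3) with p_i = y_i·P.
Substituting and setting equal to 0.651 bar^-2 gives a polynomial in X; the root in (0,1) is X = 0.717.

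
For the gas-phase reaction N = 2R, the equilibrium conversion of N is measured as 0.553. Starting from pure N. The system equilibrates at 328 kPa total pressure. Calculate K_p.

K_p = 578 kPa

Take 1 mol N as basis and let X be its fractional conversion, so ξ = X.
Moles: n_N = 1 − X; n_R = 2X.
Total moles n_T = 1 + X.
At X = 0.553: n_N = 0.447, n_R = 1.11, n_T = 1.55.
p_i = (n_i/n_T)·P. K_p = p_R^2 / (p_N) = 578 kPa.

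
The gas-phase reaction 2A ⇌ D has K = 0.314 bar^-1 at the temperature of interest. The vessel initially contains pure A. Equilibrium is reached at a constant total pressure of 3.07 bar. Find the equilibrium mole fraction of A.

Basis: 1 mol A initially; let X = conversion of A. Extent ξ = 0.5X.
At extent ξ: n_A = 1 − X; n_D = 0.5X.
n_T = Σnᵢ = 1 − 0.5X.
With p_i = (n_i/n_T)P, K = p_D / (p_A^2).
Setting this equal to 0.314 bar^-1 and taking the physical root (0 < X < 1) gives X = 0.546.
Then n_A = 0.454, n_T = 0.727, so y_A = 0.624.

y_A = 0.624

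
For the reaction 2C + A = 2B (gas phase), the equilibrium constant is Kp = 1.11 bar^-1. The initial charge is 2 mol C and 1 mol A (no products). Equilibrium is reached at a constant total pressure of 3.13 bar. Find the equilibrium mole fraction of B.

y_B = 0.364

Basis: 2 mol C initially; let X = conversion of C. Extent ξ = X.
Species balance: n_C = 2 − 2X; n_A = 1 − X; n_B = 2X.
Summing: n_T = 3 − X.
Mole fractions y_i = n_i/n_T; Kp = p_B^2 / (p_C^2 p_A) with p_i = y_i·P.
Equating to 1.11 bar^-1 and solving on 0 < X < 1: X = 0.462.
Then n_B = 0.924, n_T = 2.54, so y_B = 0.364.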